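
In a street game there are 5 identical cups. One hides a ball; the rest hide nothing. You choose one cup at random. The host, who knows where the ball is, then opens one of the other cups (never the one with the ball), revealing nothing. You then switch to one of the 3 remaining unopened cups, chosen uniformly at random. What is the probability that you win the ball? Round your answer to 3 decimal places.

Your original cup holds the ball with probability 1/5, so the other 4 collectively hold it with probability 4/5.
The host can always find an empty cup to open, so this doesn't change that 4/5; it is now spread over the 3 remaining unopened cups.
P(win by switching) = (4/5) · (1/3) = 4/15 ≈ 0.267.

0.267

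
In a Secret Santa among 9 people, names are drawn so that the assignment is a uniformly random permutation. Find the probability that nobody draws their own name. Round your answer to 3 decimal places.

This is the derangement probability: permutations of 9 with no fixed point.
D(9) = 9! · (1 − 1/1! + 1/2! − ··· + (−1)^9/9!) = 133496.
P = 133496/362880 = 16687/45360 ≈ 0.368.

0.368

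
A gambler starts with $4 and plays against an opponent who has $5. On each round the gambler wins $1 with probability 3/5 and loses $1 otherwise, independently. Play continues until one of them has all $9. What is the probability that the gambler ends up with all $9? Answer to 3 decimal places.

Let r = q/p = (2/5)/(3/5) = 2/3. The recurrence P(i) = p·P(i+1) + q·P(i−1) with P(0)=0, P(9)=1 gives P(i) = (1 − r^i)/(1 − r^9).
P(4) = (1 − (2/3)^4) / (1 − (2/3)^9) = 15795/19171 ≈ 0.824.

0.824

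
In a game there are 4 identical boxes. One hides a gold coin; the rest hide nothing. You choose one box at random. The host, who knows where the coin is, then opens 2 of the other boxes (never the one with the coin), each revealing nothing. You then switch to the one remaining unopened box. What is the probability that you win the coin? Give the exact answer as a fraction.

3/4

Your original box holds the coin with probability 1/4, so the other 3 collectively hold it with probability 3/4.
The host can always find 2 empty boxes to open, so the reveals don't change that 3/4; it is now spread over the 1 remaining unopened box.
P(win by switching) = (3/4) · (1/1) = 3/4.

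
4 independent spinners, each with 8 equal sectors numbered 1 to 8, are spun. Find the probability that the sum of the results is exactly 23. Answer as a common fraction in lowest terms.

There are 8^4 = 4096 equally likely outcomes.
The number of ordered 4-tuples from {1,…,8} summing to 23 is 204.
P(sum = 23) = 204/4096 = 51/1024.

51/1024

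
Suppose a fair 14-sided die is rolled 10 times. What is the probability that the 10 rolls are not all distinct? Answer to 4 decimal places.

P(all 10 different) = 14/14 · 13/14 · ··· · 5/14 ≈ 0.0126.
P(at least two equal) = 1 − 0.0126 = 0.9874.

0.9874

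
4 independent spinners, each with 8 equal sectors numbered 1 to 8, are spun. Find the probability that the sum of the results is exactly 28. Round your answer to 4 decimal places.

0.0085

There are 8^4 = 4096 equally likely outcomes.
The number of ordered 4-tuples from {1,…,8} summing to 28 is 35.
P(sum = 28) = 35/4096 ≈ 0.0085.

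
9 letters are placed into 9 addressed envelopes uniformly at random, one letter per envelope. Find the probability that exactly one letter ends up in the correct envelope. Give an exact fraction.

Choose which one is fixed: C(9,1) = 9 ways.
The remaining 8 must have no fixed point: D(8) = 14833.
P = 9·14833/362880 = 2119/5760.

2119/5760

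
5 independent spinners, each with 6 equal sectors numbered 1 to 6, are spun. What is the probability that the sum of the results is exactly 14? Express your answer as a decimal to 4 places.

0.0694

There are 6^5 = 7776 equally likely outcomes.
The number of ordered 5-tuples from {1,…,6} summing to 14 is 540.
P(sum = 14) = 540/7776 = 5/72 ≈ 0.0694.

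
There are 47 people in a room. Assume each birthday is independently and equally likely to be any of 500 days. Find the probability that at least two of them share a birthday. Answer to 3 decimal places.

It's easier to compute the probability that all 47 are distinct.
P(all distinct) = 500/500 · 499/500 · ··· · 454/500 ≈ 0.107.
So the probability of at least one match is 1 − 0.107 = 0.893.

0.893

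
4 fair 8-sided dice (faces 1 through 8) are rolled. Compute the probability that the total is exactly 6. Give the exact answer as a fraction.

There are 8^4 = 4096 equally likely outcomes.
The number of ordered 4-tuples from {1,…,8} summing to 6 is 10.
P(sum = 6) = 10/4096 = 5/2048.

5/2048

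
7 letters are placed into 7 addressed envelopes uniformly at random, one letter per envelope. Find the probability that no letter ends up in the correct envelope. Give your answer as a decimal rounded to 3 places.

0.368

This is the derangement probability: permutations of 7 with no fixed point.
D(7) = 7! · (1 − 1/1! + 1/2! − ··· + (−1)^7/7!) = 1854.
P = 1854/5040 = 103/280 ≈ 0.368.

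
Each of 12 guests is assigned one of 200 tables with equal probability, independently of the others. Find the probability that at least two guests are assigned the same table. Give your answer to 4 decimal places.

0.2857

It's easier to compute the probability that all 12 are distinct.
P(all distinct) = 200/200 · 199/200 · ··· · 189/200 ≈ 0.7143.
So the probability of at least one match is 1 − 0.7143 = 0.2857.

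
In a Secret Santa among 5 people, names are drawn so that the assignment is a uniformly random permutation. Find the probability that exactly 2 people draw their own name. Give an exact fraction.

Choose which 2 of the 5 are fixed: C(5,2) = 10 ways.
The remaining 3 must have no fixed point: D(3) = 2.
P = 10·2/120 = 1/6.

1/6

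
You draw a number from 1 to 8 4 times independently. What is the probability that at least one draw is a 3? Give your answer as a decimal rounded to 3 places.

0.414

P(no draw is a 3) = (7/8)^4 ≈ 0.586.
P(at least one) = 1 − 0.586 = 0.414.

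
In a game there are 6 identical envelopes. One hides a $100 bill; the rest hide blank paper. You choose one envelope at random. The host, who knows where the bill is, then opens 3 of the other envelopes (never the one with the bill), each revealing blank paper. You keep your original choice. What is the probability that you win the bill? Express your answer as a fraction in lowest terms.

1/6

The host can always open 3 empty envelopes regardless of your choice, so the reveals give no information about your original envelope.
P(win by staying) = 1/6.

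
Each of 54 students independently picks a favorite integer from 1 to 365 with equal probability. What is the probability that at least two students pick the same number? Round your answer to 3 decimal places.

It's easier to compute the probability that all 54 are distinct.
P(all distinct) = 365/365 · 364/365 · ··· · 312/365 ≈ 0.016.
So the probability of at least one match is 1 − 0.016 = 0.984.

0.984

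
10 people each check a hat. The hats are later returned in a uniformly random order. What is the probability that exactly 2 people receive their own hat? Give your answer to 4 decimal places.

0.1839

Choose which 2 of the 10 are fixed: C(10,2) = 45 ways.
The remaining 8 must have no fixed point: D(8) = 14833.
P = 45·14833/3628800 = 2119/11520 ≈ 0.1839.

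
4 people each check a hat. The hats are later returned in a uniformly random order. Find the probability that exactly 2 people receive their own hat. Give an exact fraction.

1/4

Choose which 2 of the 4 are fixed: C(4,2) = 6 ways.
The remaining 2 must have no fixed point: D(2) = 1.
P = 6·1/24 = 1/4.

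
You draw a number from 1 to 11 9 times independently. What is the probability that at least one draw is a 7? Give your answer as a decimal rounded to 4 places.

0.5759

P(no draw is a 7) = (10/11)^9 ≈ 0.4241.
P(at least one) = 1 − 0.4241 = 0.5759.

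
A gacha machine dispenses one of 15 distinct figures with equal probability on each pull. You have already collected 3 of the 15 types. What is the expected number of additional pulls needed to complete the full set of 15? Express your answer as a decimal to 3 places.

Starting from 3 distinct types, each trial gives a new one with probability (15−i)/15 when i types are held, so the wait for the next new type is 15/(15−i).
E = 15/12 + 15/11 + 15/10 + 15/9 + 15/8 + 15/7 + 15/6 + 15/5 + 15/4 + 15/3 + 15/2 + 15/1 = 86021/1848 ≈ 46.548.

46.548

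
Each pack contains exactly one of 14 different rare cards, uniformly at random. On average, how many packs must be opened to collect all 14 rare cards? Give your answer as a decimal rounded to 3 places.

45.522

After i distinct types are collected, each trial gives a new one with probability (14−i)/14, so the expected wait for the next new type is 14/(14−i).
E = 14/14 + 14/13 + 14/12 + 14/11 + 14/10 + 14/9 + 14/8 + 14/7 + 14/6 + 14/5 + 14/4 + 14/3 + 14/2 + 14/1 = 1171733/25740 ≈ 45.522.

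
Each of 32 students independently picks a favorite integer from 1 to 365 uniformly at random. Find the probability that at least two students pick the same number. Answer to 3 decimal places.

It's easier to compute the probability that all 32 are distinct.
P(all distinct) = 365/365 · 364/365 · ··· · 334/365 ≈ 0.247.
So the probability of at least one match is 1 − 0.247 = 0.753.

0.753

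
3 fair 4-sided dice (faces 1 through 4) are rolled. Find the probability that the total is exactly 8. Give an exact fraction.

There are 4^3 = 64 equally likely outcomes.
The number of ordered 3-tuples from {1,…,4} summing to 8 is 12.
P(sum = 8) = 12/64 = 3/16.

3/16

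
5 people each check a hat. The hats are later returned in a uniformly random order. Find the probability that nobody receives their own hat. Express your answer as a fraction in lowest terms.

11/30

This is the derangement probability: permutations of 5 with no fixed point.
D(5) = 5! · (1 − 1/1! + 1/2! − ··· + (−1)^5/5!) = 44.
P = 44/120 = 11/30.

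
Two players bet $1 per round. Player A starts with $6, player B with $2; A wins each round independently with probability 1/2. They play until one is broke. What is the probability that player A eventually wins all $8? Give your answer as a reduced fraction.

3/4

With a fair step, P(i) = ½P(i−1) + ½P(i+1) with P(0)=0, P(8)=1 has the linear solution P(i) = i/8.
P(6) = 6/8 = 3/4.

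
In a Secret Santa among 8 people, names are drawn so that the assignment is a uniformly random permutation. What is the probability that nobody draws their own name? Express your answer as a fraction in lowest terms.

This is the derangement probability: permutations of 8 with no fixed point.
D(8) = 8! · (1 − 1/1! + 1/2! − ··· + (−1)^8/8!) = 14833.
P = 14833/40320 = 2119/5760.

2119/5760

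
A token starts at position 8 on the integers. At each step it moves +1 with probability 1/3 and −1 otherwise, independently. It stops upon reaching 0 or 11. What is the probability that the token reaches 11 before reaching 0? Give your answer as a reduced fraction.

255/2047

Let r = q/p = (2/3)/(1/3) = 2. The recurrence P(i) = p·P(i+1) + q·P(i−1) with P(0)=0, P(11)=1 gives P(i) = (1 − r^i)/(1 − r^11).
P(8) = (1 − (2)^8) / (1 − (2)^11) = 255/2047.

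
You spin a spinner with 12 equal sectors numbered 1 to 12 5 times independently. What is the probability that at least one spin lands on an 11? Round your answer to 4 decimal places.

P(no spin lands on an 11) = (11/12)^5 ≈ 0.6472.
P(at least one) = 1 − 0.6472 = 0.3528.

0.3528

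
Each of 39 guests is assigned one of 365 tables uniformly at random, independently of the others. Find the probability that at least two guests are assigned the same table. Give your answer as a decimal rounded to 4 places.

It's easier to compute the probability that all 39 are distinct.
P(all distinct) = 365/365 · 364/365 · ··· · 327/365 ≈ 0.1218.
So the probability of at least one match is 1 − 0.1218 = 0.8782.

0.8782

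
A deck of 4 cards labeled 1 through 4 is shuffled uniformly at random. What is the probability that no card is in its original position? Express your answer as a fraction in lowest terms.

This is the derangement probability: permutations of 4 with no fixed point.
D(4) = 4! · (1 − 1/1! + 1/2! − ··· + (−1)^4/4!) = 9.
P = 9/24 = 3/8.

3/8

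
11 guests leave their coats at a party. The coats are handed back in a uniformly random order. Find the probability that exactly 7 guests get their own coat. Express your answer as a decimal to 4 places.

0.0001

Choose which 7 of the 11 are fixed: C(11,7) = 330 ways.
The remaining 4 must have no fixed point: D(4) = 9.
P = 330·9/39916800 = 1/13440 ≈ 0.0001.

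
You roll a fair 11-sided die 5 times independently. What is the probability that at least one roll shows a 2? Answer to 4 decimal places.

0.3791

P(no roll shows a 2) = (10/11)^5 ≈ 0.6209.
P(at least one) = 1 − 0.6209 = 0.3791.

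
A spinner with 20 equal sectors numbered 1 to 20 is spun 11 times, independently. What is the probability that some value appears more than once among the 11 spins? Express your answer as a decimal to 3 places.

P(all 11 different) = 20/20 · 19/20 · ··· · 10/20 ≈ 0.033.
P(at least two equal) = 1 − 0.033 = 0.967.

0.967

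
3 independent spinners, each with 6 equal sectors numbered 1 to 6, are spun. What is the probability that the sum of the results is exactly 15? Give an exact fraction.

There are 6^3 = 216 equally likely outcomes.
The number of ordered 3-tuples from {1,…,6} summing to 15 is 10.
P(sum = 15) = 10/216 = 5/108.

5/108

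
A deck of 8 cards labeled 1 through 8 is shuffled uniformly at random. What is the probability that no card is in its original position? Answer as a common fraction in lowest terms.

This is the derangement probability: permutations of 8 with no fixed point.
D(8) = 8! · (1 − 1/1! + 1/2! − ··· + (−1)^8/8!) = 14833.
P = 14833/40320 = 2119/5760.

2119/5760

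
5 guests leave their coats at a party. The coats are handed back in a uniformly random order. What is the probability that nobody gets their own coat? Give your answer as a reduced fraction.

This is the derangement probability: permutations of 5 with no fixed point.
D(5) = 5! · (1 − 1/1! + 1/2! − ··· + (−1)^5/5!) = 44.
P = 44/120 = 11/30.

11/30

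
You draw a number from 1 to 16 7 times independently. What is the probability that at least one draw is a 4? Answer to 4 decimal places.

P(no draw is a 4) = (15/16)^7 ≈ 0.6365.
P(at least one) = 1 − 0.6365 = 0.3635.

0.3635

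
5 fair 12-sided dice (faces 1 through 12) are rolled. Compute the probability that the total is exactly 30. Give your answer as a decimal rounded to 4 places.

There are 12^5 = 248832 equally likely outcomes.
The number of ordered 5-tuples from {1,…,12} summing to 30 is 11901.
P(sum = 30) = 11901/248832 = 3967/82944 ≈ 0.0478.

0.0478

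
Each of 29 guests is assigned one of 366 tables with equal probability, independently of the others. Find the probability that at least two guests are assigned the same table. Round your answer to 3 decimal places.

0.680

It's easier to compute the probability that all 29 are distinct.
P(all distinct) = 366/366 · 365/366 · ··· · 338/366 ≈ 0.320.
So the probability of at least one match is 1 − 0.320 = 0.680.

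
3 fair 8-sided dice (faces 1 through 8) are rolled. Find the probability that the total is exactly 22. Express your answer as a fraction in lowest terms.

3/256

There are 8^3 = 512 equally likely outcomes.
The number of ordered 3-tuples from {1,…,8} summing to 22 is 6.
P(sum = 22) = 6/512 = 3/256.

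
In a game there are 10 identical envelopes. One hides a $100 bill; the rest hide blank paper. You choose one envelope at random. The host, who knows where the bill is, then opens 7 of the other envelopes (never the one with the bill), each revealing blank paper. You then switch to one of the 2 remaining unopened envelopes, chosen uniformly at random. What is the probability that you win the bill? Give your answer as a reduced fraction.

9/20

Your original envelope holds the bill with probability 1/10, so the other 9 collectively hold it with probability 9/10.
The host can always find 7 empty envelopes to open, so the reveals don't change that 9/10; it is now spread over the 2 remaining unopened envelopes.
P(win by switching) = (9/10) · (1/2) = 9/20.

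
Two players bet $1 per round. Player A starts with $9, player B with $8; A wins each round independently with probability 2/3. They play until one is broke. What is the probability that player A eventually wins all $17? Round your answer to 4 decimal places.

Let r = q/p = (1/3)/(2/3) = 1/2. The recurrence P(i) = p·P(i+1) + q·P(i−1) with P(0)=0, P(17)=1 gives P(i) = (1 − r^i)/(1 − r^17).
P(9) = (1 − (1/2)^9) / (1 − (1/2)^17) = 130816/131071 ≈ 0.9981.

0.9981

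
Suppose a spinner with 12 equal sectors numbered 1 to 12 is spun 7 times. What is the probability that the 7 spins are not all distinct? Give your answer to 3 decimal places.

P(all 7 different) = 12/12 · 11/12 · ··· · 6/12 ≈ 0.111.
P(at least two equal) = 1 − 0.111 = 0.889.

0.889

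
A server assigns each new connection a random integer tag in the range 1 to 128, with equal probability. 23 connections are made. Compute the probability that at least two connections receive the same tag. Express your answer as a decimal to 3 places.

0.878

It's easier to compute the probability that all 23 are distinct.
P(all distinct) = 128/128 · 127/128 · ··· · 106/128 ≈ 0.122.
So the probability of at least one match is 1 − 0.122 = 0.878.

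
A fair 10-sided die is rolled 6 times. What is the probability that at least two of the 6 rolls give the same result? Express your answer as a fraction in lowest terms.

1061/1250

P(all 6 different) = 10/10 · 9/10 · ··· · 5/10 = 189/1250.
P(at least two equal) = 1 − 189/1250 = 1061/1250.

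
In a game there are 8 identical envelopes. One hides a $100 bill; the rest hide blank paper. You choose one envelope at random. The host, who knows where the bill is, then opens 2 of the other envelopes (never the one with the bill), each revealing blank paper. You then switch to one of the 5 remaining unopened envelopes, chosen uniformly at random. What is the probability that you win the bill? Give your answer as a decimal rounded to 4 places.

0.1750

Your original envelope holds the bill with probability 1/8, so the other 7 collectively hold it with probability 7/8.
The host can always find 2 empty envelopes to open, so the reveals don't change that 7/8; it is now spread over the 5 remaining unopened envelopes.
P(win by switching) = (7/8) · (1/5) = 7/40 ≈ 0.1750.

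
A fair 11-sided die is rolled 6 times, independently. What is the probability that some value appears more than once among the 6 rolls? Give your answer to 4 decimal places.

P(all 6 different) = 11/11 · 10/11 · ··· · 6/11 ≈ 0.1878.
P(at least two equal) = 1 − 0.1878 = 0.8122.

0.8122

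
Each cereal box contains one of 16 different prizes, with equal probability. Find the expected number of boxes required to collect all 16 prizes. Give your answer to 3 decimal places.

54.092

After i distinct types are collected, each trial gives a new one with probability (16−i)/16, so the expected wait for the next new type is 16/(16−i).
E = 16/16 + 16/15 + 16/14 + 16/13 + 16/12 + 16/11 + 16/10 + 16/9 + 16/8 + 16/7 + 16/6 + 16/5 + 16/4 + 16/3 + 16/2 + 16/1 = 2436559/45045 ≈ 54.092.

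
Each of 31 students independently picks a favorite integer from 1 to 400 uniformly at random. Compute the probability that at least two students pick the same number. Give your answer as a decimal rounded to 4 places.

0.6968

It's easier to compute the probability that all 31 are distinct.
P(all distinct) = 400/400 · 399/400 · ··· · 370/400 ≈ 0.3032.
So the probability of at least one match is 1 − 0.3032 = 0.6968.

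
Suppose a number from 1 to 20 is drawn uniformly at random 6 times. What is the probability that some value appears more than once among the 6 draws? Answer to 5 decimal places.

0.56395

P(all 6 different) = 20/20 · 19/20 · ··· · 15/20 ≈ 0.43605.
P(at least two equal) = 1 − 0.43605 = 0.56395.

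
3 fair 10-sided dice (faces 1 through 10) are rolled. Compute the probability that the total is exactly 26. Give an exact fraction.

3/200

There are 10^3 = 1000 equally likely outcomes.
The number of ordered 3-tuples from {1,…,10} summing to 26 is 15.
P(sum = 26) = 15/1000 = 3/200.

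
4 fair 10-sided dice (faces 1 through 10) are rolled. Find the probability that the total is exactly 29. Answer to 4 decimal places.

0.0348

There are 10^4 = 10000 equally likely outcomes.
The number of ordered 4-tuples from {1,…,10} summing to 29 is 348.
P(sum = 29) = 348/10000 = 87/2500 ≈ 0.0348.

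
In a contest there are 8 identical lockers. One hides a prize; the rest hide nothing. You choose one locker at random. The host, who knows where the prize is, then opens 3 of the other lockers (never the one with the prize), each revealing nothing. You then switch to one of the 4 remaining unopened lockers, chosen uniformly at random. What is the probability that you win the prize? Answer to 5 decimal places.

Your original locker holds the prize with probability 1/8, so the other 7 collectively hold it with probability 7/8.
The host can always find 3 empty lockers to open, so the reveals don't change that 7/8; it is now spread over the 4 remaining unopened lockers.
P(win by switching) = (7/8) · (1/4) = 7/32 ≈ 0.21875.

0.21875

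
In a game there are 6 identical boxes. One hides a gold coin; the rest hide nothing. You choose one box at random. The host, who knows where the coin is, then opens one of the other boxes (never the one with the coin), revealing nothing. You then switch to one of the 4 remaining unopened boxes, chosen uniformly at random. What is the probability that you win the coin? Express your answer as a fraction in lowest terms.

Your original box holds the coin with probability 1/6, so the other 5 collectively hold it with probability 5/6.
The host can always find an empty box to open, so this doesn't change that 5/6; it is now spread over the 4 remaining unopened boxes.
P(win by switching) = (5/6) · (1/4) = 5/24.

5/24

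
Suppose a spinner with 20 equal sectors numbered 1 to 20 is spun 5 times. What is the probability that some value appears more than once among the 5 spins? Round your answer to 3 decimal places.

P(all 5 different) = 20/20 · 19/20 · ··· · 16/20 ≈ 0.581.
P(at least two equal) = 1 − 0.581 = 0.419.

0.419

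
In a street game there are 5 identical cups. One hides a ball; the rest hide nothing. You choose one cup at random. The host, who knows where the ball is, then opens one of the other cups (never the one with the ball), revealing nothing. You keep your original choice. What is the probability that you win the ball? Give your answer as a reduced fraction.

1/5

The host can always open an empty cup regardless of your choice, so this gives no information about your original cup.
P(win by staying) = 1/5.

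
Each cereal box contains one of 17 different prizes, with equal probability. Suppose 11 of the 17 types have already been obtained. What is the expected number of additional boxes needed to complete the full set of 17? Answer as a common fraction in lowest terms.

Starting from 11 distinct types, each trial gives a new one with probability (17−i)/17 when i types are held, so the wait for the next new type is 17/(17−i).
E = 17/6 + 17/5 + 17/4 + 17/3 + 17/2 + 17/1 = 833/20.

833/20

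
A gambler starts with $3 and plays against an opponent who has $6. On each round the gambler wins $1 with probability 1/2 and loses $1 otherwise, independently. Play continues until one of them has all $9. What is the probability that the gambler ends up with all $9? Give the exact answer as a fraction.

1/3

With a fair step, P(i) = ½P(i−1) + ½P(i+1) with P(0)=0, P(9)=1 has the linear solution P(i) = i/9.
P(3) = 3/9 = 1/3.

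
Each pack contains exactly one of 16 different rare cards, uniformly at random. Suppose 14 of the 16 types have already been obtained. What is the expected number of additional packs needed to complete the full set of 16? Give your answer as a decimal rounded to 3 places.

Starting from 14 distinct types, each trial gives a new one with probability (16−i)/16 when i types are held, so the wait for the next new type is 16/(16−i).
E = 16/2 + 16/1 = 24 ≈ 24.000.

24.000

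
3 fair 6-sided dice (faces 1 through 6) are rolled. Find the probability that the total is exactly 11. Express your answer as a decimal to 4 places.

There are 6^3 = 216 equally likely outcomes.
The number of ordered 3-tuples from {1,…,6} summing to 11 is 27.
P(sum = 11) = 27/216 = 1/8 ≈ 0.1250.

0.1250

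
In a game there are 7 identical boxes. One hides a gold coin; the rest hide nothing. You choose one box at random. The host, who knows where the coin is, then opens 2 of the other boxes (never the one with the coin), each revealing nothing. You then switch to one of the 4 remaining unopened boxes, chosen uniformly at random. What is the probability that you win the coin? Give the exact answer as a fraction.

3/14

Your original box holds the coin with probability 1/7, so the other 6 collectively hold it with probability 6/7.
The host can always find 2 empty boxes to open, so the reveals don't change that 6/7; it is now spread over the 4 remaining unopened boxes.
P(win by switching) = (6/7) · (1/4) = 3/14.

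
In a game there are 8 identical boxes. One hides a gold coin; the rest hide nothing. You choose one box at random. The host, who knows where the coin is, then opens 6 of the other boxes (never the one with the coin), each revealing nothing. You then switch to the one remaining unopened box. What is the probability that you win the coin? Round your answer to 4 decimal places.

Your original box holds the coin with probability 1/8, so the other 7 collectively hold it with probability 7/8.
The host can always find 6 empty boxes to open, so the reveals don't change that 7/8; it is now spread over the 1 remaining unopened box.
P(win by switching) = (7/8) · (1/1) = 7/8 ≈ 0.8750.

0.8750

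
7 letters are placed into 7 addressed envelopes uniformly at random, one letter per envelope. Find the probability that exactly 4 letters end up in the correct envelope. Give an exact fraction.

Choose which 4 of the 7 are fixed: C(7,4) = 35 ways.
The remaining 3 must have no fixed point: D(3) = 2.
P = 35·2/5040 = 1/72.

1/72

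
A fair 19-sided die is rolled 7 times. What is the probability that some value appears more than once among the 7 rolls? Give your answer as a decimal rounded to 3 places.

0.716

P(all 7 different) = 19/19 · 18/19 · ··· · 13/19 ≈ 0.284.
P(at least two equal) = 1 − 0.284 = 0.716.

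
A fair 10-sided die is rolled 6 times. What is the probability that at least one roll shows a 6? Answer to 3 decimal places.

P(no roll shows a 6) = (9/10)^6 ≈ 0.531.
P(at least one) = 1 − 0.531 = 0.469.

0.469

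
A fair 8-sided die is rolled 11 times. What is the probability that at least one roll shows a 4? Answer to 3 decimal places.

0.770

P(no roll shows a 4) = (7/8)^11 ≈ 0.230.
P(at least one) = 1 − 0.230 = 0.770.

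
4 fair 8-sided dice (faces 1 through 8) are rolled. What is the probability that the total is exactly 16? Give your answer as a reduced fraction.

315/4096

There are 8^4 = 4096 equally likely outcomes.
The number of ordered 4-tuples from {1,…,8} summing to 16 is 315.
P(sum = 16) = 315/4096.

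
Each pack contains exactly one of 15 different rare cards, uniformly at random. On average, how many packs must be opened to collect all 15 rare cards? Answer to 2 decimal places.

After i distinct types are collected, each trial gives a new one with probability (15−i)/15, so the expected wait for the next new type is 15/(15−i).
E = 15/15 + 15/14 + 15/13 + 15/12 + 15/11 + 15/10 + 15/9 + 15/8 + 15/7 + 15/6 + 15/5 + 15/4 + 15/3 + 15/2 + 15/1 = 1195757/24024 ≈ 49.77.

49.77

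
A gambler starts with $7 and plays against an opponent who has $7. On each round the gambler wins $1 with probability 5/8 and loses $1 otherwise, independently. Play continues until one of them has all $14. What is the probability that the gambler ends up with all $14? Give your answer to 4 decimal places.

0.9728

Let r = q/p = (3/8)/(5/8) = 3/5. The recurrence P(i) = p·P(i+1) + q·P(i−1) with P(0)=0, P(14)=1 gives P(i) = (1 − r^i)/(1 − r^14).
P(7) = (1 − (3/5)^7) / (1 − (3/5)^14) = 78125/80312 ≈ 0.9728.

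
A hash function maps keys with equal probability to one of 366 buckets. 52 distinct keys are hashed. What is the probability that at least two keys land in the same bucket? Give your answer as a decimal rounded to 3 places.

It's easier to compute the probability that all 52 are distinct.
P(all distinct) = 366/366 · 365/366 · ··· · 315/366 ≈ 0.022.
So the probability of at least one match is 1 − 0.022 = 0.978.

0.978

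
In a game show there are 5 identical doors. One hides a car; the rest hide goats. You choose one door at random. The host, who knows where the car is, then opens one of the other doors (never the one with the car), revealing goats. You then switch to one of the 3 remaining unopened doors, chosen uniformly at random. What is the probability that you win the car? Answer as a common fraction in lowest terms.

Your original door holds the car with probability 1/5, so the other 4 collectively hold it with probability 4/5.
The host can always find an empty door to open, so this doesn't change that 4/5; it is now spread over the 3 remaining unopened doors.
P(win by switching) = (4/5) · (1/3) = 4/15.

4/15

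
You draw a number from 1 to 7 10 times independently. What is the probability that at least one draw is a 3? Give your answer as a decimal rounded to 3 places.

P(no draw is a 3) = (6/7)^10 ≈ 0.214.
P(at least one) = 1 − 0.214 = 0.786.

0.786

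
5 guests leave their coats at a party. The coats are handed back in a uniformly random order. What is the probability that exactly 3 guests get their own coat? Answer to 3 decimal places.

Choose which 3 of the 5 are fixed: C(5,3) = 10 ways.
The remaining 2 must have no fixed point: D(2) = 1.
P = 10·1/120 = 1/12 ≈ 0.083.

0.083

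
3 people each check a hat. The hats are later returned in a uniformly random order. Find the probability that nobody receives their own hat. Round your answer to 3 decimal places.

0.333

This is the derangement probability: permutations of 3 with no fixed point.
D(3) = 3! · (1 − 1/1! + 1/2! − ··· + (−1)^3/3!) = 2.
P = 2/6 = 1/3 ≈ 0.333.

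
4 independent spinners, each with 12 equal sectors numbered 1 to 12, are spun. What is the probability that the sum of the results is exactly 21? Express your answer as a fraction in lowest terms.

229/5184

There are 12^4 = 20736 equally likely outcomes.
The number of ordered 4-tuples from {1,…,12} summing to 21 is 916.
P(sum = 21) = 916/20736 = 229/5184.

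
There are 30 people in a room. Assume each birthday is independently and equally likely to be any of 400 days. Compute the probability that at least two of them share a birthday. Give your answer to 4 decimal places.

0.6722

It's easier to compute the probability that all 30 are distinct.
P(all distinct) = 400/400 · 399/400 · ··· · 371/400 ≈ 0.3278.
So the probability of at least one match is 1 − 0.3278 = 0.6722.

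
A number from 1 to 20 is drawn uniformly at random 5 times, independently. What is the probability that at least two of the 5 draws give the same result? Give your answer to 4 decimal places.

P(all 5 different) = 20/20 · 19/20 · ··· · 16/20 ≈ 0.5814.
P(at least two equal) = 1 − 0.5814 = 0.4186.

0.4186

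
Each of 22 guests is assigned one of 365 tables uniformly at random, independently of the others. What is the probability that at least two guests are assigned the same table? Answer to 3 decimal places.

It's easier to compute the probability that all 22 are distinct.
P(all distinct) = 365/365 · 364/365 · ··· · 344/365 ≈ 0.524.
So the probability of at least one match is 1 − 0.524 = 0.476.

0.476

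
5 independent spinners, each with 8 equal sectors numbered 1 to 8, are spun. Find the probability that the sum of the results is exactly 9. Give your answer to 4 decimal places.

0.0021

There are 8^5 = 32768 equally likely outcomes.
The number of ordered 5-tuples from {1,…,8} summing to 9 is 70.
P(sum = 9) = 70/32768 = 35/16384 ≈ 0.0021.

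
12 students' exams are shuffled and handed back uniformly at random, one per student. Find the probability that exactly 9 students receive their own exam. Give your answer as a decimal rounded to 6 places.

Choose which 9 of the 12 are fixed: C(12,9) = 220 ways.
The remaining 3 must have no fixed point: D(3) = 2.
P = 220·2/479001600 = 1/1088640 ≈ 0.000001.

0.000001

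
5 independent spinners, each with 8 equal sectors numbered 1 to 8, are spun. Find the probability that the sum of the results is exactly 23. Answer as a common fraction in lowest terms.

615/8192

There are 8^5 = 32768 equally likely outcomes.
The number of ordered 5-tuples from {1,…,8} summing to 23 is 2460.
P(sum = 23) = 2460/32768 = 615/8192.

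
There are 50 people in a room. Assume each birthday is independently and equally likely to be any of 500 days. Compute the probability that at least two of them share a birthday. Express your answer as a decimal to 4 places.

0.9207

It's easier to compute the probability that all 50 are distinct.
P(all distinct) = 500/500 · 499/500 · ··· · 451/500 ≈ 0.0793.
So the probability of at least one match is 1 − 0.0793 = 0.9207.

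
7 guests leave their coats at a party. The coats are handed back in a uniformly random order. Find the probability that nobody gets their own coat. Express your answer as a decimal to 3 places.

This is the derangement probability: permutations of 7 with no fixed point.
D(7) = 7! · (1 − 1/1! + 1/2! − ··· + (−1)^7/7!) = 1854.
P = 1854/5040 = 103/280 ≈ 0.368.

0.368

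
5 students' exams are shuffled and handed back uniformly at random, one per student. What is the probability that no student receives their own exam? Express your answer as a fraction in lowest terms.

11/30

This is the derangement probability: permutations of 5 with no fixed point.
D(5) = 5! · (1 − 1/1! + 1/2! − ··· + (−1)^5/5!) = 44.
P = 44/120 = 11/30.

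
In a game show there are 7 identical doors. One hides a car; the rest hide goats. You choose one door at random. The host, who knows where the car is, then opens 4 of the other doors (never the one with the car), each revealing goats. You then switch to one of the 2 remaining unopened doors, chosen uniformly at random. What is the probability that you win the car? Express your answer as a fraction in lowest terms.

Your original door holds the car with probability 1/7, so the other 6 collectively hold it with probability 6/7.
The host can always find 4 empty doors to open, so the reveals don't change that 6/7; it is now spread over the 2 remaining unopened doors.
P(win by switching) = (6/7) · (1/2) = 3/7.

3/7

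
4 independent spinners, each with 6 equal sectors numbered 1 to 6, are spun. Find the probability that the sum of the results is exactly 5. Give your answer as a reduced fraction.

There are 6^4 = 1296 equally likely outcomes.
The number of ordered 4-tuples from {1,…,6} summing to 5 is 4.
P(sum = 5) = 4/1296 = 1/324.

1/324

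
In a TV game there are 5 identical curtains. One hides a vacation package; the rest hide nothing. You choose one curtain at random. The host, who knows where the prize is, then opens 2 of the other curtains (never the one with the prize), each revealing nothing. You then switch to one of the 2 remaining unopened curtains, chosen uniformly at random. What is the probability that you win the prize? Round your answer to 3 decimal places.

Your original curtain holds the prize with probability 1/5, so the other 4 collectively hold it with probability 4/5.
The host can always find 2 empty curtains to open, so the reveals don't change that 4/5; it is now spread over the 2 remaining unopened curtains.
P(win by switching) = (4/5) · (1/2) = 2/5 ≈ 0.400.

0.400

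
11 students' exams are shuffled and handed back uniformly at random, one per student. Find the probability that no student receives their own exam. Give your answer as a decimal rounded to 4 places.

This is the derangement probability: permutations of 11 with no fixed point.
D(11) = 11! · (1 − 1/1! + 1/2! − ··· + (−1)^11/11!) = 14684570.
P = 14684570/39916800 = 1468457/3991680 ≈ 0.3679.

0.3679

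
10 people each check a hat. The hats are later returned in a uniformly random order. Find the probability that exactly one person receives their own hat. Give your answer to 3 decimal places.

0.368

Choose which one is fixed: C(10,1) = 10 ways.
The remaining 9 must have no fixed point: D(9) = 133496.
P = 10·133496/3628800 = 16687/45360 ≈ 0.368.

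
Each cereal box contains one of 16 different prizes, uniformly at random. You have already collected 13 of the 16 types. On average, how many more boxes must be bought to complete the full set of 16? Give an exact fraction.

Starting from 13 distinct types, each trial gives a new one with probability (16−i)/16 when i types are held, so the wait for the next new type is 16/(16−i).
E = 16/3 + 16/2 + 16/1 = 88/3.

88/3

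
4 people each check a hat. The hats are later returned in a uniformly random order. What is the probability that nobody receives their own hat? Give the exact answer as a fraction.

3/8

This is the derangement probability: permutations of 4 with no fixed point.
D(4) = 4! · (1 − 1/1! + 1/2! − ··· + (−1)^4/4!) = 9.
P = 9/24 = 3/8.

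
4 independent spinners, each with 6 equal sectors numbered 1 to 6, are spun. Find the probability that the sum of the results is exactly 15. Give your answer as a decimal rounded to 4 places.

There are 6^4 = 1296 equally likely outcomes.
The number of ordered 4-tuples from {1,…,6} summing to 15 is 140.
P(sum = 15) = 140/1296 = 35/324 ≈ 0.1080.

0.1080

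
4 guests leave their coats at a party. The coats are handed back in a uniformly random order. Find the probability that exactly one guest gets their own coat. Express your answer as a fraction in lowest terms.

Choose which one is fixed: C(4,1) = 4 ways.
The remaining 3 must have no fixed point: D(3) = 2.
P = 4·2/24 = 1/3.

1/3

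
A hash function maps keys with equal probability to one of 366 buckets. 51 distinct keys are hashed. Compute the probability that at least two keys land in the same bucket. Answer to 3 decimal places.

0.974

It's easier to compute the probability that all 51 are distinct.
P(all distinct) = 366/366 · 365/366 · ··· · 316/366 ≈ 0.026.
So the probability of at least one match is 1 − 0.026 = 0.974.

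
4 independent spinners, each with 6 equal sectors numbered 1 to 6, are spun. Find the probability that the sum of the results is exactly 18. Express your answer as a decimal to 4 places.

There are 6^4 = 1296 equally likely outcomes.
The number of ordered 4-tuples from {1,…,6} summing to 18 is 80.
P(sum = 18) = 80/1296 = 5/81 ≈ 0.0617.

0.0617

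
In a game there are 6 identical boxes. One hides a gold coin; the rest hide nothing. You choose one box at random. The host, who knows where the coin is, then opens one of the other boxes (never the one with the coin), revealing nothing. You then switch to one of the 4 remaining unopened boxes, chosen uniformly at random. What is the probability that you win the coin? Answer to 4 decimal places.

0.2083

Your original box holds the coin with probability 1/6, so the other 5 collectively hold it with probability 5/6.
The host can always find an empty box to open, so this doesn't change that 5/6; it is now spread over the 4 remaining unopened boxes.
P(win by switching) = (5/6) · (1/4) = 5/24 ≈ 0.2083.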